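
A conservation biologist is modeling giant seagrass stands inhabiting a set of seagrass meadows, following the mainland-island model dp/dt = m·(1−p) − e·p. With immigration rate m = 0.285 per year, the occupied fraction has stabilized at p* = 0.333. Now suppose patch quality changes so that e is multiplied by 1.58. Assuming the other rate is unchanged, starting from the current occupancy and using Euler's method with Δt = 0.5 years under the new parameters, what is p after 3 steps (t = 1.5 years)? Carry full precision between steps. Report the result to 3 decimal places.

0.246

Balance m(1−p*) = e·p* gives e = m(1−p*)/p* = 0.285×0.66700/0.33300 = 0.57086.
Starting from p₀ = 0.33300; update p ← p + (dp/dt)·Δt with the new parameters.
p: 0.33300 → 0.27787  (Δp = -0.05513)
p: 0.27787 → 0.25546  (Δp = -0.02241)
p: 0.25546 → 0.24635  (Δp = -0.00911)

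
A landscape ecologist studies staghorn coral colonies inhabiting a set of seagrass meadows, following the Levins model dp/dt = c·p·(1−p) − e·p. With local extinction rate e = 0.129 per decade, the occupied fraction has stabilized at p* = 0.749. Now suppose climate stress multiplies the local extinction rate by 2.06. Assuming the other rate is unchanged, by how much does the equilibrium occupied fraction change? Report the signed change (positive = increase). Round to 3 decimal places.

Balance c(1−p*) = e gives c = e/(1 − 0.74900) = 0.129/0.25100 = 0.51394.
New p* = 1 − e/c = 1 − 0.26574/0.51394 = 0.48294.
Δp* = 0.48294 − 0.74900 = -0.26606.

-0.266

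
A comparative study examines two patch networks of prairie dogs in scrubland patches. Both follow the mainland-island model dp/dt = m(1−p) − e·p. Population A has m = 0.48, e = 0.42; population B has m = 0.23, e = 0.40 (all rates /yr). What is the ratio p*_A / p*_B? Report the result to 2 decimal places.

1.46

A: p*_A = m/(m+e) = 0.48/0.9000 = 0.5333.
B: p*_B = 0.23/0.6300 = 0.3651.
p*_A / p*_B = 0.5333/0.3651 = 1.4609.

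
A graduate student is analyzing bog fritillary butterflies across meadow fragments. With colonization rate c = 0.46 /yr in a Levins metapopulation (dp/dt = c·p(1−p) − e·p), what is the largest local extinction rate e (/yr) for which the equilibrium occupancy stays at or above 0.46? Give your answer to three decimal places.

1 − e/c ≥ 0.46 ⇒ e ≤ c(1 − 0.46) = 0.46 × 0.5400.
e_max = 0.2484.

0.248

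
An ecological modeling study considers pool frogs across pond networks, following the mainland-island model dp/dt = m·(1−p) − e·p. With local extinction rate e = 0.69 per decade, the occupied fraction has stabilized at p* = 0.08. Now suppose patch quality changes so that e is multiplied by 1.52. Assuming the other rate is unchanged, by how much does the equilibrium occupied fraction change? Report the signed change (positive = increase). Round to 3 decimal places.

Balance m(1−p*) = e·p* gives m = e·p*/(1−p*) = 0.69×0.08000/0.92000 = 0.06000.
New p* = m/(m+e) = 0.06000/(0.06000+1.04880) = 0.05411.
Δp* = 0.05411 − 0.08000 = -0.02589.

-0.026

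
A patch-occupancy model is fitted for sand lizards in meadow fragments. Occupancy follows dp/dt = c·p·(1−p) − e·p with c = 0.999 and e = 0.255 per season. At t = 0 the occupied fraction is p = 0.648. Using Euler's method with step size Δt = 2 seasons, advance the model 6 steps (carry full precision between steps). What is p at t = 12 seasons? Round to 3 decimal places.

Update rule: p ← p + [c·p·(1−p) − e·p]·Δt with Δt = 2.
t = 2: p = 0.64800 + (+0.12526) = 0.77326
t = 4: p = 0.77326 + (-0.04405) = 0.72921
t = 6: p = 0.72921 + (+0.02264) = 0.75184
t = 8: p = 0.75184 + (-0.01067) = 0.74118
t = 10: p = 0.74118 + (+0.00528) = 0.74646
t = 12: p = 0.74646 + (-0.00256) = 0.74390

0.744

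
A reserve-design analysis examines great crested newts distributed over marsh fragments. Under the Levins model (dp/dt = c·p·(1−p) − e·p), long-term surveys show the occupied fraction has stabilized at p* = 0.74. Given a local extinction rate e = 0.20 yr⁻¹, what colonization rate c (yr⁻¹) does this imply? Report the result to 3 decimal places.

0.769

At equilibrium c(1−p*) = e, so c = e/(1−p*).
c = 0.20/(1 − 0.74) = 0.20/0.2600 = 0.7692.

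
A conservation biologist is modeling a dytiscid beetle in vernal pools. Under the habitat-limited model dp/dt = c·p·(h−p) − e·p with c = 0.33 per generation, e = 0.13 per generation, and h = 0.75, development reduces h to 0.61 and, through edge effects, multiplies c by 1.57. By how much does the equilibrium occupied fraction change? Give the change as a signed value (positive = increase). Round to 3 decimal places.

0.003

Before: p* = h − e/c = 0.75 − 0.13/0.33 = 0.75 − 0.3939 = 0.3561.
After: c = 0.5181, e = 0.13, h = 0.61; p* = 0.61 − 0.13/0.5181 = 0.3591.
Δp* = 0.3591 − 0.3561 = +0.0030.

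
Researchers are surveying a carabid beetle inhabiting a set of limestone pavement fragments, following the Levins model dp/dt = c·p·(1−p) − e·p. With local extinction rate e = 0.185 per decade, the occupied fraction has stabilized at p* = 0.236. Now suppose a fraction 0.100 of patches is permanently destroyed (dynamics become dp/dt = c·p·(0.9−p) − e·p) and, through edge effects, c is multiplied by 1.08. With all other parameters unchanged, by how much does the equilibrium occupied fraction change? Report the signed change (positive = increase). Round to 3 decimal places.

Balance c(1−p*) = e gives c = e/(1 − 0.23600) = 0.185/0.76400 = 0.24215.
New p* = 0.9 − e/c = 0.9 − 0.18500/0.26152 = 0.19260.
Δp* = 0.19260 − 0.23600 = -0.04340.

-0.043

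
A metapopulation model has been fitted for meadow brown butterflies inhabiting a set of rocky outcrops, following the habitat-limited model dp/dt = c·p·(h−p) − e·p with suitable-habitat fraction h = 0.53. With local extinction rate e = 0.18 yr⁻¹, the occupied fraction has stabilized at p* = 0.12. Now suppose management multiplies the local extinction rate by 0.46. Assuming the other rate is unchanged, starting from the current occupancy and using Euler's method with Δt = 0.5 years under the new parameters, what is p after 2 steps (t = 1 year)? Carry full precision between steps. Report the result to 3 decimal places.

Balance c(h−p*) = e gives c = e/(0.53 − 0.12000) = 0.18/0.41000 = 0.43902.
Starting from p₀ = 0.12000; update p ← p + (dp/dt)·Δt with the new parameters.
t = 0.5: p = 0.12000 + (+0.00583) = 0.12583
t = 1: p = 0.12583 + (+0.00595) = 0.13179

0.132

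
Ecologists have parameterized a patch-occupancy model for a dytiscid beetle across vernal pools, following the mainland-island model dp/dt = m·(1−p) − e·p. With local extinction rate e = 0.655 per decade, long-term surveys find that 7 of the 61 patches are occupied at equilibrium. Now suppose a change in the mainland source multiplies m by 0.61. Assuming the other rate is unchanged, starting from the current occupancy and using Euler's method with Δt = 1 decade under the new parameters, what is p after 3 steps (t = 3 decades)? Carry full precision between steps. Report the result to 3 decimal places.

0.074

Observed p* = 7/61 = 0.11475.
Balance m(1−p*) = e·p* gives m = e·p*/(1−p*) = 0.655×0.11475/0.88525 = 0.08491.
Starting from p₀ = 0.11475; update p ← p + (dp/dt)·Δt with the new parameters.
step 1: Δp = -0.02931, p = 0.08544
step 2: Δp = -0.00860, p = 0.07685
step 3: Δp = -0.00252, p = 0.07433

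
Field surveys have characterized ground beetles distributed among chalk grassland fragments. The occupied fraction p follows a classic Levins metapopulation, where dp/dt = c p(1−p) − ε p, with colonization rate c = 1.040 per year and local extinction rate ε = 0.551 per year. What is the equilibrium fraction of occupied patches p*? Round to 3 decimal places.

0.470

Setting dp/dt = 0 and dividing through by p* gives c·(1−p*) = ε.
So p* = 1 − ε/c = 1 − 0.551/1.040 = 1 − 0.5298 = 0.4702.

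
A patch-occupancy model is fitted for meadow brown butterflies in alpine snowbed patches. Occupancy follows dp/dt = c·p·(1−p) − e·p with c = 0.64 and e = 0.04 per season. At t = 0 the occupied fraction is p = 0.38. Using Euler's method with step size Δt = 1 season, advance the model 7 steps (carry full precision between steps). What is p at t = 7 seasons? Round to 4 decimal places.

Update rule: p ← p + [c·p·(1−p) − e·p]·Δt with Δt = 1.
  1  |  dp/dt·Δt = +0.135584  |  p_1 = 0.515584
  2  |  dp/dt·Δt = +0.139221  |  p_2 = 0.654805
  3  |  dp/dt·Δt = +0.118470  |  p_3 = 0.773276
  4  |  dp/dt·Δt = +0.081274  |  p_4 = 0.854550
  5  |  dp/dt·Δt = +0.045367  |  p_5 = 0.899916
  6  |  dp/dt·Δt = +0.021646  |  p_6 = 0.921562
  7  |  dp/dt·Δt = +0.009400  |  p_7 = 0.930962

0.9310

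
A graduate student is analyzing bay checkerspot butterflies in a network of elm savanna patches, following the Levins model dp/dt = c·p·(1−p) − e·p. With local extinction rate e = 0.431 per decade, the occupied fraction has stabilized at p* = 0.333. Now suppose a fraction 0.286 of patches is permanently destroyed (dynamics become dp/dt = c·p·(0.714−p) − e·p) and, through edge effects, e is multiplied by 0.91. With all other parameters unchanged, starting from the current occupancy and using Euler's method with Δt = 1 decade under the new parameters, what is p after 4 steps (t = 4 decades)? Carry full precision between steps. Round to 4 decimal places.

0.2104

Balance c(1−p*) = e gives c = e/(1 − 0.33300) = 0.431/0.66700 = 0.64618.
Starting from p₀ = 0.33300; update p ← p + (dp/dt)·Δt with the new parameters.
  1  |  dp/dt·Δt = -0.048624  |  p_1 = 0.284376
  2  |  dp/dt·Δt = -0.032589  |  p_2 = 0.251788
  3  |  dp/dt·Δt = -0.023552  |  p_3 = 0.228236
  4  |  dp/dt·Δt = -0.017876  |  p_4 = 0.210360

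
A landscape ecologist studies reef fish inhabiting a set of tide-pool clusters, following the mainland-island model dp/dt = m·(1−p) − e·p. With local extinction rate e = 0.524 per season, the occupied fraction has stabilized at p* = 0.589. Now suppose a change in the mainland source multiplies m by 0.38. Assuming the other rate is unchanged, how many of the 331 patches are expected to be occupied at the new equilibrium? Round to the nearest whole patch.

Balance m(1−p*) = e·p* gives m = e·p*/(1−p*) = 0.524×0.58900/0.41100 = 0.75094.
New p* = m/(m+e) = 0.28536/(0.28536+0.52400) = 0.35257.
Expected occupied = 331 × 0.35257 = 116.70 ≈ 117.

117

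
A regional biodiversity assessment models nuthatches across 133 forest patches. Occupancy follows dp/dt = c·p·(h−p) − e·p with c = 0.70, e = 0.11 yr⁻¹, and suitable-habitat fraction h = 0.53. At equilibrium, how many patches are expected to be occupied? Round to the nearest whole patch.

50

p* = h − e/c = 0.53 − 0.1571 = 0.3729.
Expected occupied patches = N × p* = 133 × 0.3729 = 49.59 ≈ 50.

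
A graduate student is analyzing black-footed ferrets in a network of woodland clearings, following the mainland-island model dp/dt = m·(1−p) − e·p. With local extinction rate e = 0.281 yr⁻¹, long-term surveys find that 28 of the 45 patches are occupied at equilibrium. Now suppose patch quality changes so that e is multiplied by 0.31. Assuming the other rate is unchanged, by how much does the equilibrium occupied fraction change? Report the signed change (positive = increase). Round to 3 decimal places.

Observed p* = 28/45 = 0.62222.
Balance m(1−p*) = e·p* gives m = e·p*/(1−p*) = 0.281×0.62222/0.37778 = 0.46282.
New p* = m/(m+e) = 0.46282/(0.46282+0.08711) = 0.84160.
Δp* = 0.84160 − 0.62222 = +0.21938.

0.219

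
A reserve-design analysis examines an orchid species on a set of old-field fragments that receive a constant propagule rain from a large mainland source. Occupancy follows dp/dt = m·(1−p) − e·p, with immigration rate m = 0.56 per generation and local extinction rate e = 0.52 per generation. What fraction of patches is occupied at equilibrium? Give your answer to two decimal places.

At equilibrium the propagule rain into empty patches balances local extinction: m(1−p*) = e·p*.
p* = m/(m+e) = 0.56/(0.56+0.52) = 0.56/1.0800 = 0.5185.

0.52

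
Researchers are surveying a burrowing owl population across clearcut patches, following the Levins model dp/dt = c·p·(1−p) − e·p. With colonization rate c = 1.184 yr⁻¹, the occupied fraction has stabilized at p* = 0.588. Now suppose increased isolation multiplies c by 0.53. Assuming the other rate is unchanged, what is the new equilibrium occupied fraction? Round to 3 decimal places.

0.223

Balance c(1−p*) = e gives e = 1.184×(1 − 0.58800) = 0.48781.
New p* = 1 − e/c = 1 − 0.48781/0.62752 = 0.22264.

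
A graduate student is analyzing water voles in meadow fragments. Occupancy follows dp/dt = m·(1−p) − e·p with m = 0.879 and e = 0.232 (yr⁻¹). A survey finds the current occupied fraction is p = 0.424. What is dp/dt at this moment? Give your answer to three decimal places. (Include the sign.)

0.408

Colonization term: m·(1−p) = 0.879×0.5760 = 0.50630.
Extinction term: e·p = 0.09837.
dp/dt = 0.50630 − 0.09837 = 0.40794.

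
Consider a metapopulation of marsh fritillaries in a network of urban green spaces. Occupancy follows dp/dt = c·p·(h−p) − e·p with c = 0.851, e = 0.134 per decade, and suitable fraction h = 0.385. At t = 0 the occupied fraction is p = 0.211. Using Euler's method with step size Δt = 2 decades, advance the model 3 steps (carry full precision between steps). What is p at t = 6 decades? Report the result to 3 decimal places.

Update rule: p ← p + [c·p·(h−p) − e·p]·Δt with Δt = 2.
t = 2: p = 0.21100 + (+0.00594) = 0.21694
t = 4: p = 0.21694 + (+0.00391) = 0.22085
t = 6: p = 0.22085 + (+0.00251) = 0.22337

0.223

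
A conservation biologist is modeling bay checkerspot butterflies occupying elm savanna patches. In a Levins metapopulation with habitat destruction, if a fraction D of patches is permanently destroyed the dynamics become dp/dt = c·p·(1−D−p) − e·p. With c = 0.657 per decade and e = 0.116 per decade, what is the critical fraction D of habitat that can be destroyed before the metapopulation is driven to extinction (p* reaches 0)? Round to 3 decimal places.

0.823

The nontrivial equilibrium is p* = (1−D) − e/c; extinction occurs when this hits zero.
So D_crit = 1 − e/c = 1 − 0.116/0.657 = 1 − 0.1766 = 0.8234.
This equals the undisturbed p*, a classic result of Lande's extension.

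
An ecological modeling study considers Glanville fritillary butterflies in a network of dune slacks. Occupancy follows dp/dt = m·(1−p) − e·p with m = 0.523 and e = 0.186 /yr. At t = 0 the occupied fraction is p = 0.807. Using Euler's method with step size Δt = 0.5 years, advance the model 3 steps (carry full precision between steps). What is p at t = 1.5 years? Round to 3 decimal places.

0.756

Update rule: p ← p + [m·(1−p) − e·p]·Δt with Δt = 0.5.
t = 0.5: p = 0.80700 + (-0.02458) = 0.78242
t = 1: p = 0.78242 + (-0.01587) = 0.76655
t = 1.5: p = 0.76655 + (-0.01024) = 0.75631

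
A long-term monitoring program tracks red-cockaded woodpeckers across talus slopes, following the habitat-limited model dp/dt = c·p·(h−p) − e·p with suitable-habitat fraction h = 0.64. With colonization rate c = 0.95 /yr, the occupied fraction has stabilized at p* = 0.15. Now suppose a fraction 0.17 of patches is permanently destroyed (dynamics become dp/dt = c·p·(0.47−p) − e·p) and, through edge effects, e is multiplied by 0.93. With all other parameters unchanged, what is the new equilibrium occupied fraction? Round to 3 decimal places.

0.014

Balance c(h−p*) = e gives e = 0.95×(0.64 − 0.15000) = 0.46550.
New p* = 0.47 − e/c = 0.47 − 0.43292/0.95000 = 0.01429.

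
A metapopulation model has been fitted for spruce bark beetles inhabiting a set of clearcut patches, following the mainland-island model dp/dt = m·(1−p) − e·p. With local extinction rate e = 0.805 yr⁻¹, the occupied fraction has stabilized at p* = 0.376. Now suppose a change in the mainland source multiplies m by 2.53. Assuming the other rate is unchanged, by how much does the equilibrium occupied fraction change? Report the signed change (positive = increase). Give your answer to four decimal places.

Balance m(1−p*) = e·p* gives m = e·p*/(1−p*) = 0.805×0.37600/0.62400 = 0.48506.
New p* = m/(m+e) = 1.22720/(1.22720+0.80500) = 0.60388.
Δp* = 0.60388 − 0.37600 = +0.22788.

0.2279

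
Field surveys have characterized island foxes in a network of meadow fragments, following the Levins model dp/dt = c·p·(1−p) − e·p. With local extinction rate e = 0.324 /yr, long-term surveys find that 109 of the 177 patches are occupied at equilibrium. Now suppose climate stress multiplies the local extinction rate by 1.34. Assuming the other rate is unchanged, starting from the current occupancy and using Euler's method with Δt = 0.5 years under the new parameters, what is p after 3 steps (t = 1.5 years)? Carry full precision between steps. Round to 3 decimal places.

Observed p* = 109/177 = 0.61582.
Balance c(1−p*) = e gives c = e/(1 − 0.61582) = 0.324/0.38418 = 0.84335.
Starting from p₀ = 0.61582; update p ← p + (dp/dt)·Δt with the new parameters.
t = 0.5: p = 0.61582 + (-0.03392) = 0.58190
t = 1: p = 0.58190 + (-0.02373) = 0.55817
t = 1.5: p = 0.55817 + (-0.01718) = 0.54100

0.541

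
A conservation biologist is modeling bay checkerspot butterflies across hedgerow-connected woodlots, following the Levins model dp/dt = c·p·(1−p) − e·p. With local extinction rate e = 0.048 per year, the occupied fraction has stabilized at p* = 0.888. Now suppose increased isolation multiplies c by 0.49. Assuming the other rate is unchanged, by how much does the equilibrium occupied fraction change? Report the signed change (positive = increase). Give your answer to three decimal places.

-0.117

Balance c(1−p*) = e gives c = e/(1 − 0.88800) = 0.048/0.11200 = 0.42857.
New p* = 1 − e/c = 1 − 0.04800/0.21000 = 0.77143.
Δp* = 0.77143 − 0.88800 = -0.11657.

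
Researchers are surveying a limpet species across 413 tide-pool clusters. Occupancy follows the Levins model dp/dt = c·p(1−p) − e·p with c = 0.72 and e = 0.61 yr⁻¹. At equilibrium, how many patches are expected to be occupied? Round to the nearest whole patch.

63

p* = 1 − e/c = 1 − 0.61/0.72 = 0.1528.
Expected occupied patches = N × p* = 413 × 0.1528 = 63.10 ≈ 63.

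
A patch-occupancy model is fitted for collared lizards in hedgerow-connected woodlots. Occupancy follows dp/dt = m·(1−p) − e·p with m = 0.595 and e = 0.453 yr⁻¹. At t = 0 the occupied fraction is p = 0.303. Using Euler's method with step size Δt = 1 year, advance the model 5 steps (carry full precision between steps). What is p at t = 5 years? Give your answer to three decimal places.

Update rule: p ← p + [m·(1−p) − e·p]·Δt with Δt = 1.
p: 0.30300 → 0.58046  (Δp = +0.27746)
p: 0.58046 → 0.56714  (Δp = -0.01332)
p: 0.56714 → 0.56778  (Δp = +0.00064)
p: 0.56778 → 0.56775  (Δp = -0.00003)
p: 0.56775 → 0.56775  (Δp = +0.00000)

0.568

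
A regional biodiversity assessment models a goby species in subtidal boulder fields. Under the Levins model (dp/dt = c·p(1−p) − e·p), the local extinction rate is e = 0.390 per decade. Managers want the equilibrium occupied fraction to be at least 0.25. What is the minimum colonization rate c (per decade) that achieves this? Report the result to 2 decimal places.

p* = 1 − e/c ≥ 0.25 requires e/c ≤ 0.7500, i.e. c ≥ e/0.7500.
c_min = 0.390/0.7500 = 0.5200.

0.52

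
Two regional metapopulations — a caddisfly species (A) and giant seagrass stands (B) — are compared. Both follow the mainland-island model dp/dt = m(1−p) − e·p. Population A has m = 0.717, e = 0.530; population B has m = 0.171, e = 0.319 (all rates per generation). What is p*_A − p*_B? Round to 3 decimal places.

A: p*_A = m/(m+e) = 0.717/1.2470 = 0.5750.
B: p*_B = 0.171/0.4900 = 0.3490.
p*_A − p*_B = 0.5750 − 0.3490 = 0.2260.

0.226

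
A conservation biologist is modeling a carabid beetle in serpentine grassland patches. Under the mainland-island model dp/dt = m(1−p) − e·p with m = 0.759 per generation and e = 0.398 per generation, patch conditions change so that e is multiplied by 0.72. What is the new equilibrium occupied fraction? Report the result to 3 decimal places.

0.726

Before: p* = 0.759/(0.759+0.398) = 0.6560.
After: m = 0.759, e = 0.28656; p* = 0.759/1.0456 = 0.7259.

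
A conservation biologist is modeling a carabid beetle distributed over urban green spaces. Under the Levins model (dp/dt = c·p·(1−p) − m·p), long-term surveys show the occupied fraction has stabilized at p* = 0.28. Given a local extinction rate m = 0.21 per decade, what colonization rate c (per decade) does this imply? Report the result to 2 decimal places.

0.29

At equilibrium c(1−p*) = m, so c = m/(1−p*).
c = 0.21/(1 − 0.28) = 0.21/0.7200 = 0.2917.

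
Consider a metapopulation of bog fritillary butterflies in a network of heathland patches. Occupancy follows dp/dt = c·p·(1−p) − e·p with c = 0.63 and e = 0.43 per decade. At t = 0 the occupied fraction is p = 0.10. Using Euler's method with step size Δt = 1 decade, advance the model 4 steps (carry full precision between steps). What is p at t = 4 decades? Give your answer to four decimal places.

Update rule: p ← p + [c·p·(1−p) − e·p]·Δt with Δt = 1.
step 1: Δp = +0.01370, p = 0.11370
step 2: Δp = +0.01460, p = 0.12830
step 3: Δp = +0.01529, p = 0.14359
step 4: Δp = +0.01573, p = 0.15931

0.1593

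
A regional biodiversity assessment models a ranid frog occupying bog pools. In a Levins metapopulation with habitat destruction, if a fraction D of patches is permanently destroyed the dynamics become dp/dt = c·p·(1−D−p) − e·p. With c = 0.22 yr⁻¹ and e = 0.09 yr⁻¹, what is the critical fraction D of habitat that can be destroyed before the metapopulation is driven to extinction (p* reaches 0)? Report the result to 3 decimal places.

0.591

The nontrivial equilibrium is p* = (1−D) − e/c; extinction occurs when this hits zero.
So D_crit = 1 − e/c = 1 − 0.09/0.22 = 1 − 0.4091 = 0.5909.
This equals the undisturbed p*, a classic result of Lande's extension.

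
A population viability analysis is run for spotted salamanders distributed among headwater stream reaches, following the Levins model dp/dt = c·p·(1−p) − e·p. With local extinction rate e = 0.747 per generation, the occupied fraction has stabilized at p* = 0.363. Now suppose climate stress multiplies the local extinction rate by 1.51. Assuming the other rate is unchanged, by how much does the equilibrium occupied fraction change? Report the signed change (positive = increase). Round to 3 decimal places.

-0.325

Balance c(1−p*) = e gives c = e/(1 − 0.36300) = 0.747/0.63700 = 1.17268.
New p* = 1 − e/c = 1 − 1.12797/1.17268 = 0.03813.
Δp* = 0.03813 − 0.36300 = -0.32487.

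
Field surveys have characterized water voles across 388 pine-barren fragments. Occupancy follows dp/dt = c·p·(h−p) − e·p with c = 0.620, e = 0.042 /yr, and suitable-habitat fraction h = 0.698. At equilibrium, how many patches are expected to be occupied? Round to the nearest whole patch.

245

p* = h − e/c = 0.698 − 0.0677 = 0.6303.
Expected occupied patches = N × p* = 388 × 0.6303 = 244.54 ≈ 245.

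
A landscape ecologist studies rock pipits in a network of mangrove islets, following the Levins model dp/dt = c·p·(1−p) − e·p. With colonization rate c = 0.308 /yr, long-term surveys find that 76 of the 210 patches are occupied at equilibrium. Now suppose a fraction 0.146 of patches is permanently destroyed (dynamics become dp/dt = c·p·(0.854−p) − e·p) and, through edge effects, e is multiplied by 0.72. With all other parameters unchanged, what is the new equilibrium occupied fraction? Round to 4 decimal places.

Observed p* = 76/210 = 0.36190.
Balance c(1−p*) = e gives e = 0.308×(1 − 0.36190) = 0.19653.
New p* = 0.854 − e/c = 0.854 − 0.14150/0.30800 = 0.39458.

0.3946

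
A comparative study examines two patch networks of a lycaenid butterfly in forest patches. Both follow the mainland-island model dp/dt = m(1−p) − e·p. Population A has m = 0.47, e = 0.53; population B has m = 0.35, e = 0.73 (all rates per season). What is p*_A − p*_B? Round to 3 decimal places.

A: p*_A = m/(m+e) = 0.47/1.0000 = 0.4700.
B: p*_B = 0.35/1.0800 = 0.3241.
p*_A − p*_B = 0.4700 − 0.3241 = 0.1459.

0.146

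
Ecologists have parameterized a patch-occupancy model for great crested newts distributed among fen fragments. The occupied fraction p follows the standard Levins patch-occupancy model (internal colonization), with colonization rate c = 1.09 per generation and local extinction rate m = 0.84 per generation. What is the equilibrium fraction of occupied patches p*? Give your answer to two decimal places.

0.23

At equilibrium, colonization balances extinction: c·p*·(1−p*) = m·p*.
So p* = 1 − m/c = 1 − 0.84/1.09 = 1 − 0.7706 = 0.2294.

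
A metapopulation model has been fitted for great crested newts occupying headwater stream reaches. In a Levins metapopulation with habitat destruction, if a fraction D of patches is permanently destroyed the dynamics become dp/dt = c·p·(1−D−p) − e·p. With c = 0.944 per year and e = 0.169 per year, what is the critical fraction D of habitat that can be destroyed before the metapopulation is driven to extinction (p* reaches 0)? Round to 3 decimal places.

The nontrivial equilibrium is p* = (1−D) − e/c; extinction occurs when this hits zero.
So D_crit = 1 − e/c = 1 − 0.169/0.944 = 1 − 0.1790 = 0.8210.
This equals the undisturbed p*, a classic result of Lande's extension.

0.821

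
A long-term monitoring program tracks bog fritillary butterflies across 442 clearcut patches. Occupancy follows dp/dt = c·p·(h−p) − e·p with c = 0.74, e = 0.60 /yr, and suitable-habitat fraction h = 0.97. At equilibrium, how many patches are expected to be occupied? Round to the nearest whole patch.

p* = h − e/c = 0.97 − 0.8108 = 0.1592.
Expected occupied patches = N × p* = 442 × 0.1592 = 70.36 ≈ 70.

70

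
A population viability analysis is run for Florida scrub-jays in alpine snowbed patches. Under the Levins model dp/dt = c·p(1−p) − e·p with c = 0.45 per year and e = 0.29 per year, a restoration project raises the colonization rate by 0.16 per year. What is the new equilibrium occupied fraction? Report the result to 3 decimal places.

Before: p* = 1 − 0.29/0.45 = 0.3556.
After the change, c = 0.61, e = 0.29, so p* = 1 − 0.29/0.61 = 0.5246.

0.525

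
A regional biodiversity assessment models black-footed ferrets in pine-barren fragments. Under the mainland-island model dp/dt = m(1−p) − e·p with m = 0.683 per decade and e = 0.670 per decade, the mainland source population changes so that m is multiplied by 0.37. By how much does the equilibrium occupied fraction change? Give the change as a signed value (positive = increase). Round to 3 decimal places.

-0.231

Before: p* = 0.683/(0.683+0.670) = 0.5048.
After: m = 0.25271, e = 0.67; p* = 0.25271/0.9227 = 0.2739.
Δp* = 0.2739 − 0.5048 = -0.2309.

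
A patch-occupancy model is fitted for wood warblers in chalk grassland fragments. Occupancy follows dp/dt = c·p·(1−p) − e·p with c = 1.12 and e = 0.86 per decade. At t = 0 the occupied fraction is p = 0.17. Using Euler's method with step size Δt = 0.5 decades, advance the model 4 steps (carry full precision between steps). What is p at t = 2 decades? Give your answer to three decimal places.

0.191

Update rule: p ← p + [c·p·(1−p) − e·p]·Δt with Δt = 0.5.
t = 0.5: p = 0.17000 + (+0.00592) = 0.17592
t = 1: p = 0.17592 + (+0.00554) = 0.18146
t = 1.5: p = 0.18146 + (+0.00515) = 0.18661
t = 2: p = 0.18661 + (+0.00476) = 0.19136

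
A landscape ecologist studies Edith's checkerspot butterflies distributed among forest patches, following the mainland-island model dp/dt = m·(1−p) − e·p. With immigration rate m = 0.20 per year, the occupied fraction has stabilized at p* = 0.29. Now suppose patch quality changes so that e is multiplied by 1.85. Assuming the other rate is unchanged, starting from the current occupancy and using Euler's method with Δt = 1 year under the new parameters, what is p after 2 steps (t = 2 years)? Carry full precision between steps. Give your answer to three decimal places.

0.182

Balance m(1−p*) = e·p* gives e = m(1−p*)/p* = 0.20×0.71000/0.29000 = 0.48966.
Starting from p₀ = 0.29000; update p ← p + (dp/dt)·Δt with the new parameters.
step 1: Δp = -0.12070, p = 0.16930
step 2: Δp = +0.01278, p = 0.18208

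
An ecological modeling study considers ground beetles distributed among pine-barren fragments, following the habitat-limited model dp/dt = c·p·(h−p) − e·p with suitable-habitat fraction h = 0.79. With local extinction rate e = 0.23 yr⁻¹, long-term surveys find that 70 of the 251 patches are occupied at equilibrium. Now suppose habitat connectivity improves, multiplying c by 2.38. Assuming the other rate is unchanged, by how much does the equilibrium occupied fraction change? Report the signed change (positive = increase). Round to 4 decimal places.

Observed p* = 70/251 = 0.27888.
Balance c(h−p*) = e gives c = e/(0.79 − 0.27888) = 0.23/0.51112 = 0.44999.
New p* = 0.79 − e/c = 0.79 − 0.23000/1.07098 = 0.57524.
Δp* = 0.57524 − 0.27888 = +0.29636.

0.2964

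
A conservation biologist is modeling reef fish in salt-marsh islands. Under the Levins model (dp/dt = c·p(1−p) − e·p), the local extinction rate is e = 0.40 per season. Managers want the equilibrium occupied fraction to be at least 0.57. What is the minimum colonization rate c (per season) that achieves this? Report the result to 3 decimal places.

0.930

p* = 1 − e/c ≥ 0.57 requires e/c ≤ 0.4300, i.e. c ≥ e/0.4300.
c_min = 0.40/0.4300 = 0.9302.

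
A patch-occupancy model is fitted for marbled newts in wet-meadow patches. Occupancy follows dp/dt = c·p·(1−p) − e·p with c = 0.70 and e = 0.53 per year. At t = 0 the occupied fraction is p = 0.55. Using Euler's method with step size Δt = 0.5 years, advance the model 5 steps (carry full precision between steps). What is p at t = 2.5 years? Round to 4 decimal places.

0.3706

Update rule: p ← p + [c·p·(1−p) − e·p]·Δt with Δt = 0.5.
  1  |  dp/dt·Δt = -0.059125  |  p_1 = 0.490875
  2  |  dp/dt·Δt = -0.042611  |  p_2 = 0.448264
  3  |  dp/dt·Δt = -0.032227  |  p_3 = 0.416037
  4  |  dp/dt·Δt = -0.025217  |  p_4 = 0.390820
  5  |  dp/dt·Δt = -0.020239  |  p_5 = 0.370581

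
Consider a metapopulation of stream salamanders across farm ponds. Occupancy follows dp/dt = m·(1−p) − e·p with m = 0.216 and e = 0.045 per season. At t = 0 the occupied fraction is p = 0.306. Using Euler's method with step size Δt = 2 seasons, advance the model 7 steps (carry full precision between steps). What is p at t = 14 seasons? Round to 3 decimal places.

Update rule: p ← p + [m·(1−p) − e·p]·Δt with Δt = 2.
  1  |  dp/dt·Δt = +0.272268  |  p_1 = 0.578268
  2  |  dp/dt·Δt = +0.130144  |  p_2 = 0.708412
  3  |  dp/dt·Δt = +0.062209  |  p_3 = 0.770621
  4  |  dp/dt·Δt = +0.029736  |  p_4 = 0.800357
  5  |  dp/dt·Δt = +0.014214  |  p_5 = 0.814571
  6  |  dp/dt·Δt = +0.006794  |  p_6 = 0.821365
  7  |  dp/dt·Δt = +0.003248  |  p_7 = 0.824612

0.825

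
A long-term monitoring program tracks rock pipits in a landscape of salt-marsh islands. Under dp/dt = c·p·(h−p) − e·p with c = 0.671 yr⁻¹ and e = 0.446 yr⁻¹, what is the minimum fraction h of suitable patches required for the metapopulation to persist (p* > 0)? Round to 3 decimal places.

p* = h − e/c is positive only when h > e/c.
h_min = e/c = 0.446/0.671 = 0.6647.

0.665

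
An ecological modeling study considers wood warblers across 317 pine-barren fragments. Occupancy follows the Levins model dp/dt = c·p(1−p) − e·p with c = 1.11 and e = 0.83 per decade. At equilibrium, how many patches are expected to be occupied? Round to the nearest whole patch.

p* = 1 − e/c = 1 − 0.83/1.11 = 0.2523.
Expected occupied patches = N × p* = 317 × 0.2523 = 79.96 ≈ 80.

80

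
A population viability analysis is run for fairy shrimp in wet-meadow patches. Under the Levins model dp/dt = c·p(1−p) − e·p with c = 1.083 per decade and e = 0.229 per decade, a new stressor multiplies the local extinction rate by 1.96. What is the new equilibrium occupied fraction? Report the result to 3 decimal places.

Before: p* = 1 − 0.229/1.083 = 0.7886.
After the change, c = 1.083, e = 0.44884, so p* = 1 − 0.44884/1.083 = 0.5856.

0.586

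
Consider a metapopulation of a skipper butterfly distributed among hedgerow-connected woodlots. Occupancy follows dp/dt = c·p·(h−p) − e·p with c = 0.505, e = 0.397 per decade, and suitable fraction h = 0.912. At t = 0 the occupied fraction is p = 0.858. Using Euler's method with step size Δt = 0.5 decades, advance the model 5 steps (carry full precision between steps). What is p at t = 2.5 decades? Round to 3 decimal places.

Update rule: p ← p + [c·p·(h−p) − e·p]·Δt with Δt = 0.5.
t = 0.5: p = 0.85800 + (-0.15861) = 0.69939
t = 1: p = 0.69939 + (-0.10128) = 0.59810
t = 1.5: p = 0.59810 + (-0.07132) = 0.52679
t = 2: p = 0.52679 + (-0.05333) = 0.47346
t = 2.5: p = 0.47346 + (-0.04155) = 0.43190

0.432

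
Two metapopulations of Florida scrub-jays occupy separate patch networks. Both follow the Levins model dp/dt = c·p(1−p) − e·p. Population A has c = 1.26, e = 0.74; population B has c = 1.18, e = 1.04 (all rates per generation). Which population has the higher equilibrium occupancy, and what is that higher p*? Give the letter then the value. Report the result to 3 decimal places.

A, 0.413

A: p*_A = 1 − 0.74/1.26 = 0.4127.
B: p*_B = 1 − 1.04/1.18 = 0.1186.
A is higher at 0.4127.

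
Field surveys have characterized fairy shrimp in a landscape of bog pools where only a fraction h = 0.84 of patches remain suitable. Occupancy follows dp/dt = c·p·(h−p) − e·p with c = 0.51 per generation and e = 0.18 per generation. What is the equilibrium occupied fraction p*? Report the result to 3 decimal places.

Setting dp/dt = 0 and dividing by p* gives c·(h−p*) = e.
So p* = h − e/c = 0.84 − 0.18/0.51 = 0.84 − 0.3529 = 0.4871.

0.487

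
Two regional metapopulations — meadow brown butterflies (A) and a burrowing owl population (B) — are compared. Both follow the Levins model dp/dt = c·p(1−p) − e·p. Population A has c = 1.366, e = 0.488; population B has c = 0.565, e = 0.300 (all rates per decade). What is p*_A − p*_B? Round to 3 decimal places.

0.174

A: p*_A = 1 − 0.488/1.366 = 0.6428.
B: p*_B = 1 − 0.300/0.565 = 0.4690.
p*_A − p*_B = 0.6428 − 0.4690 = 0.1737.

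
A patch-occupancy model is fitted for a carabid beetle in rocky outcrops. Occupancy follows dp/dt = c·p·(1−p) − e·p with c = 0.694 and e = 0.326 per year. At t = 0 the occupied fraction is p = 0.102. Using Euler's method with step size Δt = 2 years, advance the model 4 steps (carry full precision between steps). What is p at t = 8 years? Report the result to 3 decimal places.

Update rule: p ← p + [c·p·(1−p) − e·p]·Δt with Δt = 2.
  1  |  dp/dt·Δt = +0.060631  |  p_1 = 0.162631
  2  |  dp/dt·Δt = +0.082985  |  p_2 = 0.245617
  3  |  dp/dt·Δt = +0.097039  |  p_3 = 0.342656
  4  |  dp/dt·Δt = +0.089225  |  p_4 = 0.431881

0.432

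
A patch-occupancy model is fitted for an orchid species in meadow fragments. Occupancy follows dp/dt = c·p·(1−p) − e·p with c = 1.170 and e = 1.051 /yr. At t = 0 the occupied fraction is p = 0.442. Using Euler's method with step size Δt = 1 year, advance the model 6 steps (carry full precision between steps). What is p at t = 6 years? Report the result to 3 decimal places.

0.145

Update rule: p ← p + [c·p·(1−p) − e·p]·Δt with Δt = 1.
t = 1: p = 0.44200 + (-0.17598) = 0.26602
t = 2: p = 0.26602 + (-0.05114) = 0.21488
t = 3: p = 0.21488 + (-0.02845) = 0.18643
t = 4: p = 0.18643 + (-0.01848) = 0.16795
t = 5: p = 0.16795 + (-0.01302) = 0.15493
t = 6: p = 0.15493 + (-0.00965) = 0.14529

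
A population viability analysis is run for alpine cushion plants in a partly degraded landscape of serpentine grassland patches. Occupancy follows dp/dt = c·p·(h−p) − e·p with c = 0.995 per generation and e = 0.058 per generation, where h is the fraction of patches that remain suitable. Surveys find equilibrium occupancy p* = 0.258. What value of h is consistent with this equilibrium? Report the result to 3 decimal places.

At equilibrium c(h−p*) = e, so h = p* + e/c.
h = 0.258 + 0.058/0.995 = 0.258 + 0.0583 = 0.3163.

0.316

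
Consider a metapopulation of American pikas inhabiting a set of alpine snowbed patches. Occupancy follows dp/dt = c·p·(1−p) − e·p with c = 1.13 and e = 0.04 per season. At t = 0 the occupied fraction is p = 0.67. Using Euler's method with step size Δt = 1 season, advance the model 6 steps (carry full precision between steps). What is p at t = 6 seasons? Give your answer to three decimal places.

Update rule: p ← p + [c·p·(1−p) − e·p]·Δt with Δt = 1.
step 1: Δp = +0.22304, p = 0.89304
step 2: Δp = +0.07221, p = 0.96526
step 3: Δp = -0.00071, p = 0.96454
step 4: Δp = +0.00006, p = 0.96461
step 5: Δp = -0.00001, p = 0.96460
step 6: Δp = +0.00000, p = 0.96460

0.965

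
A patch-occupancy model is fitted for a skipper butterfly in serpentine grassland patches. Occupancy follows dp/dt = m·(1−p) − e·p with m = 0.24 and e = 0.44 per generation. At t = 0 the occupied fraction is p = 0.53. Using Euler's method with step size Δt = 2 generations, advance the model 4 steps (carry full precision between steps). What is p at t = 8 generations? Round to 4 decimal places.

0.3559

Update rule: p ← p + [m·(1−p) − e·p]·Δt with Δt = 2.
t = 2: p = 0.53000 + (-0.24080) = 0.28920
t = 4: p = 0.28920 + (+0.08669) = 0.37589
t = 6: p = 0.37589 + (-0.03121) = 0.34468
t = 8: p = 0.34468 + (+0.01123) = 0.35592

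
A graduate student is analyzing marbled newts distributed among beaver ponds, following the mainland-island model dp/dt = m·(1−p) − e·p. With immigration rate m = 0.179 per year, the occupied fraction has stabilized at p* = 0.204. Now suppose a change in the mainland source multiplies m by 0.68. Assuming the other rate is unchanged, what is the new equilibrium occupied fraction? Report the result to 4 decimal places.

Balance m(1−p*) = e·p* gives e = m(1−p*)/p* = 0.179×0.79600/0.20400 = 0.69845.
New p* = m/(m+e) = 0.12172/(0.12172+0.69845) = 0.14841.

0.1484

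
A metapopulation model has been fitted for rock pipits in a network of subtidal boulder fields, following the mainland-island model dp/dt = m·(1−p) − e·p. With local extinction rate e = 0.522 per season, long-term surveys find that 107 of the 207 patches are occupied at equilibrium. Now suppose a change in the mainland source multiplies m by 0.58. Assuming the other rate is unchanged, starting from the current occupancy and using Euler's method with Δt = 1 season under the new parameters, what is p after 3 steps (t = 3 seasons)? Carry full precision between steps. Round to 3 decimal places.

Observed p* = 107/207 = 0.51691.
Balance m(1−p*) = e·p* gives m = e·p*/(1−p*) = 0.522×0.51691/0.48309 = 0.55854.
Starting from p₀ = 0.51691; update p ← p + (dp/dt)·Δt with the new parameters.
p: 0.51691 → 0.40358  (Δp = -0.11333)
p: 0.40358 → 0.38612  (Δp = -0.01746)
p: 0.38612 → 0.38343  (Δp = -0.00269)

0.383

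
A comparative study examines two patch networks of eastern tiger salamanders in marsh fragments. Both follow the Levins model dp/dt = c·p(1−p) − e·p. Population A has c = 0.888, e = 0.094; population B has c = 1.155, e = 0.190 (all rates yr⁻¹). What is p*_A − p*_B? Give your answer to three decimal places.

0.059

A: p*_A = 1 − 0.094/0.888 = 0.8941.
B: p*_B = 1 − 0.190/1.155 = 0.8355.
p*_A − p*_B = 0.8941 − 0.8355 = 0.0586.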